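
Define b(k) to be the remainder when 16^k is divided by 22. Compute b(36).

Computing terms: b(1) = 16,  b(2) = 14,  b(3) = 4,  b(4) = 20,  b(5) = 12,  b(6) = 16.
The sequence repeats with period 5.
So b(36) = b(1 + ((36-1) mod 5)) = b(1) = 16.

16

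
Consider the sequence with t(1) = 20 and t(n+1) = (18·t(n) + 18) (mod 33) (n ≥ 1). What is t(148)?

We have t(1) = 20,  t(2) = 15,  t(3) = 24,  t(4) = 21,  t(5) = 0,  t(6) = 18,  t(7) = 12,  t(8) = 3,  t(9) = 6,  t(10) = 27,  t(11) = 9,  t(12) = 15.
Since t(12) = t(2) = 15, the sequence is eventually periodic: after a pre-period of length 1 it cycles with period 10.
For n ≥ 2, t(n) depends only on (n - 2) mod 10. (148 - 2) mod 10 = 6, so t(148) = t(8) = 3.

3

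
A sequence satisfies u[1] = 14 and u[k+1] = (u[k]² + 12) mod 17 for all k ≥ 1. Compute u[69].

We have u[1] = 14,  u[2] = 4,  u[3] = 11,  u[4] = 14.
Since u[4] = u[1] = 14, the sequence is periodic with period 3.
So u[69] = u[1 + ((69-1) mod 3)] = u[3] = 11.

11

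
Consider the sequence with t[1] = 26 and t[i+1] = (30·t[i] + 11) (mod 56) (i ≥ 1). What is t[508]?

Computing terms: t[1] = 26,  t[2] = 7,  t[3] = 53,  t[4] = 33,  t[5] = 49,  t[6] = 25,  t[7] = 33.
Since t[7] = t[4] = 33, the sequence is eventually periodic: after a pre-period of length 3 it cycles with period 3.
For i ≥ 4, t[i] depends only on (i - 4) mod 3. (508 - 4) mod 3 = 0, so t[508] = t[4] = 33.

33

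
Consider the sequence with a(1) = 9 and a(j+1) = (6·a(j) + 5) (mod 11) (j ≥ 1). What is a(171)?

9

We have a(1) = 9, a(2) = 4, a(3) = 7, a(4) = 3, a(5) = 1, a(6) = 0, a(7) = 5, a(8) = 2, a(9) = 6, a(10) = 8, a(11) = 9.
Since a(11) = a(1) = 9, the sequence is periodic with period 10.
(171 - 1) mod 10 = 0, so a(171) = a(1) = 9.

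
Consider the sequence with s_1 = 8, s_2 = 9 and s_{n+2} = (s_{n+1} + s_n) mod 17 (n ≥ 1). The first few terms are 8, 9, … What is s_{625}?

2

Listing terms: s_1 = 8, s_2 = 9, s_3 = 0, s_4 = 9, s_5 = 9, s_6 = 1, s_7 = 10, s_8 = 11, s_9 = 4, s_{10} = 15, s_{11} = 2, s_{12} = 0, s_{13} = 2, s_{14} = 2, s_{15} = 4, s_{16} = 6, s_{17} = 10, s_{18} = 16, s_{19} = 9, s_{20} = 8, s_{21} = 0, s_{22} = 8, s_{23} = 8, s_{24} = 16, s_{25} = 7, s_{26} = 6, s_{27} = 13, s_{28} = 2, s_{29} = 15, s_{30} = 0, s_{31} = 15, s_{32} = 15, s_{33} = 13, s_{34} = 11, s_{35} = 7, s_{36} = 1, s_{37} = 8, s_{38} = 9.
Since (s_{37}, s_{38}) = (s_1, s_2) = (8, 9) (two consecutive terms determine the rest), the sequence is periodic with period 36.
(625 - 1) mod 36 = 12, so s_{625} = s_{13} = 2.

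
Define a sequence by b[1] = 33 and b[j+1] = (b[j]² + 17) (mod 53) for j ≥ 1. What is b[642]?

b[1] = 33; b[2] = 46; b[3] = 13; b[4] = 27; b[5] = 4; b[6] = 33.
The sequence repeats with period 5.
So b[642] = b[1 + ((642-1) mod 5)] = b[2] = 46.

46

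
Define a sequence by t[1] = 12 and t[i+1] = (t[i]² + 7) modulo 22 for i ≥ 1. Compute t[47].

8

Listing terms: t[1] = 12, t[2] = 19, t[3] = 16, t[4] = 21, t[5] = 8, t[6] = 5, t[7] = 10, t[8] = 19.
Since t[8] = t[2] = 19, the sequence is eventually periodic: after a pre-period of length 1 it cycles with period 6.
For i ≥ 2, t[i] depends only on (i - 2) mod 6. (47 - 2) mod 6 = 3, so t[47] = t[5] = 8.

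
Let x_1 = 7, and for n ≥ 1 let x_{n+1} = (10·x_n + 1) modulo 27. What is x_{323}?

Computing terms: x_1 = 7,  x_2 = 17,  x_3 = 9,  x_4 = 10,  x_5 = 20,  x_6 = 12,  x_7 = 13,  x_8 = 23,  x_9 = 15,  x_{10} = 16,  x_{11} = 26,  x_{12} = 18,  x_{13} = 19,  x_{14} = 2,  x_{15} = 21,  x_{16} = 22,  x_{17} = 5,  x_{18} = 24,  x_{19} = 25,  x_{20} = 8,  x_{21} = 0,  x_{22} = 1,  x_{23} = 11,  x_{24} = 3,  x_{25} = 4,  x_{26} = 14,  x_{27} = 6,  x_{28} = 7.
Since x_{28} = x_1 = 7, the sequence is periodic with period 27.
So x_{323} = x_{1 + ((323-1) mod 27)} = x_{26} = 14.

14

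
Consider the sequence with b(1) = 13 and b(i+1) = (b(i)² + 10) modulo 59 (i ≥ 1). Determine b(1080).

Computing terms: b(1) = 13, b(2) = 2, b(3) = 14, b(4) = 29, b(5) = 25, b(6) = 45, b(7) = 29.
Since b(7) = b(4) = 29, the sequence is eventually periodic: after a pre-period of length 3 it cycles with period 3.
For i ≥ 4, b(i) depends only on (i - 4) mod 3. (1080 - 4) mod 3 = 2, so b(1080) = b(6) = 45.

45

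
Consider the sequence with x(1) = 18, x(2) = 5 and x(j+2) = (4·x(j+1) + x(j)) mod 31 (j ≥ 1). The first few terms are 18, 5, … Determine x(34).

Computing terms: x(1) = 18; x(2) = 5; x(3) = 7; x(4) = 2; x(5) = 15; x(6) = 0; x(7) = 15; x(8) = 29; x(9) = 7; x(10) = 26; x(11) = 18; x(12) = 5.
The sequence repeats with period 10.
So x(34) = x(1 + ((34-1) mod 10)) = x(4) = 2.

2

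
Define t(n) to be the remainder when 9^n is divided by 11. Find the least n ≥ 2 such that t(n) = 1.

Listing terms: t(1) = 9; t(2) = 4; t(3) = 3; t(4) = 5; t(5) = 1; t(6) = 9.
Since t(6) = t(1) = 9, the sequence is periodic with period 5.
The value 1 first appears (with n ≥ 2) at t(5).

5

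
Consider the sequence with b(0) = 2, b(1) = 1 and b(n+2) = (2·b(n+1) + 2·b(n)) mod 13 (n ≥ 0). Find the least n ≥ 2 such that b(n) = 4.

Computing terms: b(0) = 2; b(1) = 1; b(2) = 6; b(3) = 1; b(4) = 1; b(5) = 4; b(6) = 10; b(7) = 2; b(8) = 11; b(9) = 0; b(10) = 9; b(11) = 5; b(12) = 2; b(13) = 1.
The sequence repeats with period 12.
The value 4 first appears (with n ≥ 2) at b(5).

5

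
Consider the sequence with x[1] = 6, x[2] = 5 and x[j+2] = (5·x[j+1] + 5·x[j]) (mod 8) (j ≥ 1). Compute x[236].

Listing terms: x[1] = 6; x[2] = 5; x[3] = 7; x[4] = 4; x[5] = 7; x[6] = 7; x[7] = 6; x[8] = 1; x[9] = 3; x[10] = 4; x[11] = 3; x[12] = 3; x[13] = 6; x[14] = 5.
The sequence repeats with period 12.
(236 - 1) mod 12 = 7, so x[236] = x[8] = 1.

1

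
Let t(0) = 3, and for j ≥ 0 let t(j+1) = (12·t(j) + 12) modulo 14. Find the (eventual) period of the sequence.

6

t(0) = 3; t(1) = 6; t(2) = 0; t(3) = 12; t(4) = 2; t(5) = 8; t(6) = 10; t(7) = 6.
Since t(7) = t(1) = 6, the sequence is eventually periodic: after a pre-period of length 1 it cycles with period 6.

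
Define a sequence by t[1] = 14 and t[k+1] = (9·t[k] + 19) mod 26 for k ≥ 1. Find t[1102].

Listing terms: t[1] = 14,  t[2] = 15,  t[3] = 24,  t[4] = 1,  t[5] = 2,  t[6] = 11,  t[7] = 14.
Since t[7] = t[1] = 14, the sequence is periodic with period 6.
So t[1102] = t[1 + ((1102-1) mod 6)] = t[4] = 1.

1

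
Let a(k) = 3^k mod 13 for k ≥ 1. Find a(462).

1

Listing terms: a(1) = 3, a(2) = 9, a(3) = 1, a(4) = 3.
Since a(4) = a(1) = 3, the sequence is periodic with period 3.
So a(462) = a(1 + ((462-1) mod 3)) = a(3) = 1.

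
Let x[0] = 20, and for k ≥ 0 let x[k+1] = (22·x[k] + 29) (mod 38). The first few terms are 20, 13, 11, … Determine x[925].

Computing terms: x[0] = 20; x[1] = 13; x[2] = 11; x[3] = 5; x[4] = 25; x[5] = 9; x[6] = 37; x[7] = 7; x[8] = 31; x[9] = 27; x[10] = 15; x[11] = 17; x[12] = 23; x[13] = 3; x[14] = 19; x[15] = 29; x[16] = 21; x[17] = 35; x[18] = 1; x[19] = 13.
Since x[19] = x[1] = 13, the sequence is eventually periodic: after a pre-period of length 1 it cycles with period 18.
For k ≥ 1, x[k] depends only on (k - 1) mod 18. (925 - 1) mod 18 = 6, so x[925] = x[7] = 7.

7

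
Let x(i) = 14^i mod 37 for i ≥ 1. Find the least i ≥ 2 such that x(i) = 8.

11

x(1) = 14,  x(2) = 11,  x(3) = 6,  x(4) = 10,  x(5) = 29,  x(6) = 36,  x(7) = 23,  x(8) = 26,  x(9) = 31,  x(10) = 27,  x(11) = 8,  x(12) = 1,  x(13) = 14.
The sequence repeats with period 12.
The value 8 first appears (with i ≥ 2) at x(11).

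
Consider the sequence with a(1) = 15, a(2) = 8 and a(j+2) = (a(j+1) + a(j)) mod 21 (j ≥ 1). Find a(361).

6

Computing terms: a(1) = 15,  a(2) = 8,  a(3) = 2,  a(4) = 10,  a(5) = 12,  a(6) = 1,  a(7) = 13,  a(8) = 14,  a(9) = 6,  a(10) = 20,  a(11) = 5,  a(12) = 4,  a(13) = 9,  a(14) = 13,  a(15) = 1,  a(16) = 14,  a(17) = 15,  a(18) = 8.
Since (a(17), a(18)) = (a(1), a(2)) = (15, 8) (two consecutive terms determine the rest), the sequence is periodic with period 16.
(361 - 1) mod 16 = 8, so a(361) = a(9) = 6.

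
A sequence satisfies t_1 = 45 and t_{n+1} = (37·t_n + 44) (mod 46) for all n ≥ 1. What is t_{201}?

27

Computing terms: t_1 = 45; t_2 = 7; t_3 = 27; t_4 = 31; t_5 = 41; t_6 = 43; t_7 = 25; t_8 = 3; t_9 = 17; t_{10} = 29; t_{11} = 13; t_{12} = 19; t_{13} = 11; t_{14} = 37; t_{15} = 33; t_{16} = 23; t_{17} = 21; t_{18} = 39; t_{19} = 15; t_{20} = 1; t_{21} = 35; t_{22} = 5; t_{23} = 45.
The sequence repeats with period 22.
(201 - 1) mod 22 = 2, so t_{201} = t_3 = 27.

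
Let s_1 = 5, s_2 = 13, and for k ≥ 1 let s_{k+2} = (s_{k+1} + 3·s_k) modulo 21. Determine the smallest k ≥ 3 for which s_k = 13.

We have s_1 = 5, s_2 = 13, s_3 = 7, s_4 = 4, s_5 = 4, s_6 = 16, s_7 = 7, s_8 = 13, s_9 = 13, s_{10} = 10, s_{11} = 7, s_{12} = 16, s_{13} = 16, s_{14} = 1, s_{15} = 7, s_{16} = 10, s_{17} = 10, s_{18} = 19, s_{19} = 7, s_{20} = 1, s_{21} = 1, s_{22} = 4, s_{23} = 7, s_{24} = 19, s_{25} = 19, s_{26} = 13, s_{27} = 7.
Since (s_{26}, s_{27}) = (s_2, s_3) = (13, 7) (two consecutive terms determine the rest), the sequence is eventually periodic: after a pre-period of length 1 it cycles with period 24.
The value 13 first appears (with k ≥ 3) at s_8.

8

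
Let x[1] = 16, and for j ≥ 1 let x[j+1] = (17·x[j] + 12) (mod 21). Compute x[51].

10

Computing terms: x[1] = 16; x[2] = 11; x[3] = 10; x[4] = 14; x[5] = 19; x[6] = 20; x[7] = 16.
Since x[7] = x[1] = 16, the sequence is periodic with period 6.
So x[51] = x[1 + ((51-1) mod 6)] = x[3] = 10.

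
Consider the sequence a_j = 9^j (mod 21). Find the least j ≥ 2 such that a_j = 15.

3

Computing terms: a_1 = 9, a_2 = 18, a_3 = 15, a_4 = 9.
The sequence repeats with period 3.
The value 15 first appears (with j ≥ 2) at a_3.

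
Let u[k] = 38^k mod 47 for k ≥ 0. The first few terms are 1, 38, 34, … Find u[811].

35

Listing terms: u[0] = 1,  u[1] = 38,  u[2] = 34,  u[3] = 23,  u[4] = 28,  u[5] = 30,  u[6] = 12,  u[7] = 33,  u[8] = 32,  u[9] = 41,  u[10] = 7,  u[11] = 31,  u[12] = 3,  u[13] = 20,  u[14] = 8,  u[15] = 22,  u[16] = 37,  u[17] = 43,  u[18] = 36,  u[19] = 5,  u[20] = 2,  u[21] = 29,  u[22] = 21,  u[23] = 46,  u[24] = 9,  u[25] = 13,  u[26] = 24,  u[27] = 19,  u[28] = 17,  u[29] = 35,  u[30] = 14,  u[31] = 15,  u[32] = 6,  u[33] = 40,  u[34] = 16,  u[35] = 44,  u[36] = 27,  u[37] = 39,  u[38] = 25,  u[39] = 10,  u[40] = 4,  u[41] = 11,  u[42] = 42,  u[43] = 45,  u[44] = 18,  u[45] = 26,  u[46] = 1.
Since u[46] = u[0] = 1, the sequence is periodic with period 46.
So u[811] = u[0 + ((811-0) mod 46)] = u[29] = 35.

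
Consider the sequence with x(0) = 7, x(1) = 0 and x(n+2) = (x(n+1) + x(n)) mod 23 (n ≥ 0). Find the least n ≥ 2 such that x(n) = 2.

Computing terms: x(0) = 7, x(1) = 0, x(2) = 7, x(3) = 7, x(4) = 14, x(5) = 21, x(6) = 12, x(7) = 10, x(8) = 22, x(9) = 9, x(10) = 8, x(11) = 17, x(12) = 2, x(13) = 19, x(14) = 21, x(15) = 17, x(16) = 15, x(17) = 9, x(18) = 1, x(19) = 10, x(20) = 11, x(21) = 21, x(22) = 9, x(23) = 7, x(24) = 16, x(25) = 0, x(26) = 16, x(27) = 16, x(28) = 9, x(29) = 2, x(30) = 11, x(31) = 13, x(32) = 1, x(33) = 14, x(34) = 15, x(35) = 6, x(36) = 21, x(37) = 4, x(38) = 2, x(39) = 6, x(40) = 8, x(41) = 14, x(42) = 22, x(43) = 13, x(44) = 12, x(45) = 2, x(46) = 14, x(47) = 16, x(48) = 7, x(49) = 0.
Since (x(48), x(49)) = (x(0), x(1)) = (7, 0) (two consecutive terms determine the rest), the sequence is periodic with period 48.
The value 2 first appears (with n ≥ 2) at x(12).

12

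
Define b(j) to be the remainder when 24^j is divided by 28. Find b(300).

8

Computing terms: b(0) = 1, b(1) = 24, b(2) = 16, b(3) = 20, b(4) = 4, b(5) = 12, b(6) = 8, b(7) = 24.
Since b(7) = b(1) = 24, the sequence is eventually periodic: after a pre-period of length 1 it cycles with period 6.
For j ≥ 1, b(j) depends only on (j - 1) mod 6. (300 - 1) mod 6 = 5, so b(300) = b(6) = 8.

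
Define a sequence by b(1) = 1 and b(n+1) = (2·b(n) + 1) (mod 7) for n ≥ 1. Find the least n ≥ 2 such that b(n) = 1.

4

We have b(1) = 1; b(2) = 3; b(3) = 0; b(4) = 1.
The sequence repeats with period 3.
The value 1 next appears (with n ≥ 2) at b(4).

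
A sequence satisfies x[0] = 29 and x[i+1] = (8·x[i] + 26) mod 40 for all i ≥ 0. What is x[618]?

Computing terms: x[0] = 29; x[1] = 18; x[2] = 10; x[3] = 26; x[4] = 34; x[5] = 18.
Since x[5] = x[1] = 18, the sequence is eventually periodic: after a pre-period of length 1 it cycles with period 4.
For i ≥ 1, x[i] depends only on (i - 1) mod 4. (618 - 1) mod 4 = 1, so x[618] = x[2] = 10.

10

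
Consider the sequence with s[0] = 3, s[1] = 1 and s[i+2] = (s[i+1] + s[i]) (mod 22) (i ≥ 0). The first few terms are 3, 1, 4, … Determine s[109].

Listing terms: s[0] = 3,  s[1] = 1,  s[2] = 4,  s[3] = 5,  s[4] = 9,  s[5] = 14,  s[6] = 1,  s[7] = 15,  s[8] = 16,  s[9] = 9,  s[10] = 3,  s[11] = 12,  s[12] = 15,  s[13] = 5,  s[14] = 20,  s[15] = 3,  s[16] = 1.
The sequence repeats with period 15.
So s[109] = s[0 + ((109-0) mod 15)] = s[4] = 9.

9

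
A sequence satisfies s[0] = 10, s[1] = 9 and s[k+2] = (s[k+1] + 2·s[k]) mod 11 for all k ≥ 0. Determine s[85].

1

We have s[0] = 10, s[1] = 9, s[2] = 7, s[3] = 3, s[4] = 6, s[5] = 1, s[6] = 2, s[7] = 4, s[8] = 8, s[9] = 5, s[10] = 10, s[11] = 9.
The sequence repeats with period 10.
So s[85] = s[0 + ((85-0) mod 10)] = s[5] = 1.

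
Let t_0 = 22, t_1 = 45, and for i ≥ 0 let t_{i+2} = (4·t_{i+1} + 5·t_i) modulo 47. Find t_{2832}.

25

We have t_0 = 22, t_1 = 45, t_2 = 8, t_3 = 22, t_4 = 34, t_5 = 11, t_6 = 26, t_7 = 18, t_8 = 14, t_9 = 5, t_{10} = 43, t_{11} = 9, t_{12} = 16, t_{13} = 15, t_{14} = 46, t_{15} = 24, t_{16} = 44, t_{17} = 14, t_{18} = 41, t_{19} = 46, t_{20} = 13, t_{21} = 0, t_{22} = 18, t_{23} = 25, t_{24} = 2, t_{25} = 39, t_{26} = 25, t_{27} = 13, t_{28} = 36, t_{29} = 21, t_{30} = 29, t_{31} = 33, t_{32} = 42, t_{33} = 4, t_{34} = 38, t_{35} = 31, t_{36} = 32, t_{37} = 1, t_{38} = 23, t_{39} = 3, t_{40} = 33, t_{41} = 6, t_{42} = 1, t_{43} = 34, t_{44} = 0, t_{45} = 29, t_{46} = 22, t_{47} = 45.
Since (t_{46}, t_{47}) = (t_0, t_1) = (22, 45) (two consecutive terms determine the rest), the sequence is periodic with period 46.
So t_{2832} = t_{0 + ((2832-0) mod 46)} = t_{26} = 25.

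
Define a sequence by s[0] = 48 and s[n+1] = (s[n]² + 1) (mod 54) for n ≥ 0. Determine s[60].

50

We have s[0] = 48, s[1] = 37, s[2] = 20, s[3] = 23, s[4] = 44, s[5] = 47, s[6] = 50, s[7] = 17, s[8] = 20.
Since s[8] = s[2] = 20, the sequence is eventually periodic: after a pre-period of length 2 it cycles with period 6.
For n ≥ 2, s[n] depends only on (n - 2) mod 6. (60 - 2) mod 6 = 4, so s[60] = s[6] = 50.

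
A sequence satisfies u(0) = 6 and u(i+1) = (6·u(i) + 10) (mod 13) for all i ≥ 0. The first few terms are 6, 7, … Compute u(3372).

6

u(0) = 6; u(1) = 7; u(2) = 0; u(3) = 10; u(4) = 5; u(5) = 1; u(6) = 3; u(7) = 2; u(8) = 9; u(9) = 12; u(10) = 4; u(11) = 8; u(12) = 6.
Since u(12) = u(0) = 6, the sequence is periodic with period 12.
So u(3372) = u(0 + ((3372-0) mod 12)) = u(0) = 6.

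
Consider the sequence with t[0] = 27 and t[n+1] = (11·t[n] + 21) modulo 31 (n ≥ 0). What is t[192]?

14

Computing terms: t[0] = 27, t[1] = 8, t[2] = 16, t[3] = 11, t[4] = 18, t[5] = 2, t[6] = 12, t[7] = 29, t[8] = 30, t[9] = 10, t[10] = 7, t[11] = 5, t[12] = 14, t[13] = 20, t[14] = 24, t[15] = 6, t[16] = 25, t[17] = 17, t[18] = 22, t[19] = 15, t[20] = 0, t[21] = 21, t[22] = 4, t[23] = 3, t[24] = 23, t[25] = 26, t[26] = 28, t[27] = 19, t[28] = 13, t[29] = 9, t[30] = 27.
Since t[30] = t[0] = 27, the sequence is periodic with period 30.
So t[192] = t[0 + ((192-0) mod 30)] = t[12] = 14.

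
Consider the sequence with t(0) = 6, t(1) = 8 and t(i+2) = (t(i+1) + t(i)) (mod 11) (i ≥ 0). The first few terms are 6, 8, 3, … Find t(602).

Computing terms: t(0) = 6, t(1) = 8, t(2) = 3, t(3) = 0, t(4) = 3, t(5) = 3, t(6) = 6, t(7) = 9, t(8) = 4, t(9) = 2, t(10) = 6, t(11) = 8.
The sequence repeats with period 10.
So t(602) = t(0 + ((602-0) mod 10)) = t(2) = 3.

3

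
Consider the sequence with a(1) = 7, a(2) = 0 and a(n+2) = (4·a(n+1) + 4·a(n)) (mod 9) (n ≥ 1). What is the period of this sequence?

24

Listing terms: a(1) = 7,  a(2) = 0,  a(3) = 1,  a(4) = 4,  a(5) = 2,  a(6) = 6,  a(7) = 5,  a(8) = 8,  a(9) = 7,  a(10) = 6,  a(11) = 7,  a(12) = 7,  a(13) = 2,  a(14) = 0,  a(15) = 8,  a(16) = 5,  a(17) = 7,  a(18) = 3,  a(19) = 4,  a(20) = 1,  a(21) = 2,  a(22) = 3,  a(23) = 2,  a(24) = 2,  a(25) = 7,  a(26) = 0.
Since (a(25), a(26)) = (a(1), a(2)) = (7, 0) (two consecutive terms determine the rest), the sequence is periodic with period 24.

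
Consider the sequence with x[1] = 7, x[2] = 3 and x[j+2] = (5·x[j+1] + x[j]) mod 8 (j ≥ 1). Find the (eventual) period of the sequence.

12

Listing terms: x[1] = 7; x[2] = 3; x[3] = 6; x[4] = 1; x[5] = 3; x[6] = 0; x[7] = 3; x[8] = 7; x[9] = 6; x[10] = 5; x[11] = 7; x[12] = 0; x[13] = 7; x[14] = 3.
Since (x[13], x[14]) = (x[1], x[2]) = (7, 3) (two consecutive terms determine the rest), the sequence is periodic with period 12.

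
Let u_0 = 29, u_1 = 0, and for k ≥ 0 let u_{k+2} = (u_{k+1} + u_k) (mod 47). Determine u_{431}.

29

We have u_0 = 29,  u_1 = 0,  u_2 = 29,  u_3 = 29,  u_4 = 11,  u_5 = 40,  u_6 = 4,  u_7 = 44,  u_8 = 1,  u_9 = 45,  u_{10} = 46,  u_{11} = 44,  u_{12} = 43,  u_{13} = 40,  u_{14} = 36,  u_{15} = 29,  u_{16} = 18,  u_{17} = 0,  u_{18} = 18,  u_{19} = 18,  u_{20} = 36,  u_{21} = 7,  u_{22} = 43,  u_{23} = 3,  u_{24} = 46,  u_{25} = 2,  u_{26} = 1,  u_{27} = 3,  u_{28} = 4,  u_{29} = 7,  u_{30} = 11,  u_{31} = 18,  u_{32} = 29,  u_{33} = 0.
Since (u_{32}, u_{33}) = (u_0, u_1) = (29, 0) (two consecutive terms determine the rest), the sequence is periodic with period 32.
(431 - 0) mod 32 = 15, so u_{431} = u_{15} = 29.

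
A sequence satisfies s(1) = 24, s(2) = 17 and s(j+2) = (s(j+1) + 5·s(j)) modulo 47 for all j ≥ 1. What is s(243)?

39

s(1) = 24, s(2) = 17, s(3) = 43, s(4) = 34, s(5) = 14, s(6) = 43, s(7) = 19, s(8) = 46, s(9) = 0, s(10) = 42, s(11) = 42, s(12) = 17, s(13) = 39, s(14) = 30, s(15) = 37, s(16) = 46, s(17) = 43, s(18) = 38, s(19) = 18, s(20) = 20, s(21) = 16, s(22) = 22, s(23) = 8, s(24) = 24, s(25) = 17.
Since (s(24), s(25)) = (s(1), s(2)) = (24, 17) (two consecutive terms determine the rest), the sequence is periodic with period 23.
(243 - 1) mod 23 = 12, so s(243) = s(13) = 39.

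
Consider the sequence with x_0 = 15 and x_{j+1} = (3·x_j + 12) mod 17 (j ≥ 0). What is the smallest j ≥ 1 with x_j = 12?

4

Listing terms: x_0 = 15; x_1 = 6; x_2 = 13; x_3 = 0; x_4 = 12; x_5 = 14; x_6 = 3; x_7 = 4; x_8 = 7; x_9 = 16; x_{10} = 9; x_{11} = 5; x_{12} = 10; x_{13} = 8; x_{14} = 2; x_{15} = 1; x_{16} = 15.
The sequence repeats with period 16.
The value 12 first appears (with j ≥ 1) at x_4.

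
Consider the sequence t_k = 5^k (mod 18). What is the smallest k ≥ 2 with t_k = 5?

Computing terms: t_1 = 5, t_2 = 7, t_3 = 17, t_4 = 13, t_5 = 11, t_6 = 1, t_7 = 5.
The sequence repeats with period 6.
The value 5 next appears (with k ≥ 2) at t_7.

7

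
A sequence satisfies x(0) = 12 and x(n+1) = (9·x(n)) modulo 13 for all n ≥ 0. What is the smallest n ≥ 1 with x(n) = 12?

3

x(0) = 12; x(1) = 4; x(2) = 10; x(3) = 12.
Since x(3) = x(0) = 12, the sequence is periodic with period 3.
The value 12 next appears (with n ≥ 1) at x(3).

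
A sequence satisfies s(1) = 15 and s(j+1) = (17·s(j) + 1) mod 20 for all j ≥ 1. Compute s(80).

2

Computing terms: s(1) = 15; s(2) = 16; s(3) = 13; s(4) = 2; s(5) = 15.
Since s(5) = s(1) = 15, the sequence is periodic with period 4.
So s(80) = s(1 + ((80-1) mod 4)) = s(4) = 2.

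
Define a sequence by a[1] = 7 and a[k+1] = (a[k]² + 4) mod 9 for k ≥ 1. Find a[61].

2

a[1] = 7, a[2] = 8, a[3] = 5, a[4] = 2, a[5] = 8.
Since a[5] = a[2] = 8, the sequence is eventually periodic: after a pre-period of length 1 it cycles with period 3.
For k ≥ 2, a[k] depends only on (k - 2) mod 3. (61 - 2) mod 3 = 2, so a[61] = a[4] = 2.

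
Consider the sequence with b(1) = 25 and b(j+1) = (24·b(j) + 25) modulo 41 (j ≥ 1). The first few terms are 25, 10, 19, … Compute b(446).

Listing terms: b(1) = 25, b(2) = 10, b(3) = 19, b(4) = 30, b(5) = 7, b(6) = 29, b(7) = 24, b(8) = 27, b(9) = 17, b(10) = 23, b(11) = 3, b(12) = 15, b(13) = 16, b(14) = 40, b(15) = 1, b(16) = 8, b(17) = 12, b(18) = 26, b(19) = 34, b(20) = 21, b(21) = 37, b(22) = 11, b(23) = 2, b(24) = 32, b(25) = 14, b(26) = 33, b(27) = 38, b(28) = 35, b(29) = 4, b(30) = 39, b(31) = 18, b(32) = 6, b(33) = 5, b(34) = 22, b(35) = 20, b(36) = 13, b(37) = 9, b(38) = 36, b(39) = 28, b(40) = 0, b(41) = 25.
Since b(41) = b(1) = 25, the sequence is periodic with period 40.
So b(446) = b(1 + ((446-1) mod 40)) = b(6) = 29.

29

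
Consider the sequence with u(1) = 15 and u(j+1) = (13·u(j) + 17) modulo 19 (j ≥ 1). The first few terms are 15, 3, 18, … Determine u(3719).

10

We have u(1) = 15, u(2) = 3, u(3) = 18, u(4) = 4, u(5) = 12, u(6) = 2, u(7) = 5, u(8) = 6, u(9) = 0, u(10) = 17, u(11) = 10, u(12) = 14, u(13) = 9, u(14) = 1, u(15) = 11, u(16) = 8, u(17) = 7, u(18) = 13, u(19) = 15.
The sequence repeats with period 18.
So u(3719) = u(1 + ((3719-1) mod 18)) = u(11) = 10.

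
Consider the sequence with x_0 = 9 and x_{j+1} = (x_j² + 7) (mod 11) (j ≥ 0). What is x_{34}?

x_0 = 9, x_1 = 0, x_2 = 7, x_3 = 1, x_4 = 8, x_5 = 5, x_6 = 10, x_7 = 8.
Since x_7 = x_4 = 8, the sequence is eventually periodic: after a pre-period of length 4 it cycles with period 3.
For j ≥ 4, x_j depends only on (j - 4) mod 3. (34 - 4) mod 3 = 0, so x_{34} = x_4 = 8.

8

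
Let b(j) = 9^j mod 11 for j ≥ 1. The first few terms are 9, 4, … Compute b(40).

We have b(1) = 9,  b(2) = 4,  b(3) = 3,  b(4) = 5,  b(5) = 1,  b(6) = 9.
Since b(6) = b(1) = 9, the sequence is periodic with period 5.
So b(40) = b(1 + ((40-1) mod 5)) = b(5) = 1.

1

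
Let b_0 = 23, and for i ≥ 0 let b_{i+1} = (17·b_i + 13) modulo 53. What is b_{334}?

b_0 = 23, b_1 = 33, b_2 = 44, b_3 = 19, b_4 = 18, b_5 = 1, b_6 = 30, b_7 = 46, b_8 = 0, b_9 = 13, b_{10} = 22, b_{11} = 16, b_{12} = 20, b_{13} = 35, b_{14} = 25, b_{15} = 14, b_{16} = 39, b_{17} = 40, b_{18} = 4, b_{19} = 28, b_{20} = 12, b_{21} = 5, b_{22} = 45, b_{23} = 36, b_{24} = 42, b_{25} = 38, b_{26} = 23.
The sequence repeats with period 26.
(334 - 0) mod 26 = 22, so b_{334} = b_{22} = 45.

45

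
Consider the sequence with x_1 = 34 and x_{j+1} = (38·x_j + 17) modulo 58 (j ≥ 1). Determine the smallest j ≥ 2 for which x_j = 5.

15

We have x_1 = 34; x_2 = 33; x_3 = 53; x_4 = 1; x_5 = 55; x_6 = 19; x_7 = 43; x_8 = 27; x_9 = 57; x_{10} = 37; x_{11} = 31; x_{12} = 35; x_{13} = 13; x_{14} = 47; x_{15} = 5; x_{16} = 33.
Since x_{16} = x_2 = 33, the sequence is eventually periodic: after a pre-period of length 1 it cycles with period 14.
The value 5 first appears (with j ≥ 2) at x_{15}.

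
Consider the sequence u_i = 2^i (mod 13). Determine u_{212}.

9

We have u_0 = 1,  u_1 = 2,  u_2 = 4,  u_3 = 8,  u_4 = 3,  u_5 = 6,  u_6 = 12,  u_7 = 11,  u_8 = 9,  u_9 = 5,  u_{10} = 10,  u_{11} = 7,  u_{12} = 1.
The sequence repeats with period 12.
(212 - 0) mod 12 = 8, so u_{212} = u_8 = 9.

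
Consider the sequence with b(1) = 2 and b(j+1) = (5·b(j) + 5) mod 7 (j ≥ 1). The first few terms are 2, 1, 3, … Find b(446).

1

Computing terms: b(1) = 2, b(2) = 1, b(3) = 3, b(4) = 6, b(5) = 0, b(6) = 5, b(7) = 2.
The sequence repeats with period 6.
(446 - 1) mod 6 = 1, so b(446) = b(2) = 1.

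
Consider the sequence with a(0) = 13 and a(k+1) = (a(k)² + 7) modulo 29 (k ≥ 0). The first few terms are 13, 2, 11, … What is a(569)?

11

Computing terms: a(0) = 13, a(1) = 2, a(2) = 11, a(3) = 12, a(4) = 6, a(5) = 14, a(6) = 0, a(7) = 7, a(8) = 27, a(9) = 11.
Since a(9) = a(2) = 11, the sequence is eventually periodic: after a pre-period of length 2 it cycles with period 7.
For k ≥ 2, a(k) depends only on (k - 2) mod 7. (569 - 2) mod 7 = 0, so a(569) = a(2) = 11.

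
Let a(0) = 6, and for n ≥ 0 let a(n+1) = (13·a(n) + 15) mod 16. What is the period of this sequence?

Computing terms: a(0) = 6,  a(1) = 13,  a(2) = 8,  a(3) = 7,  a(4) = 10,  a(5) = 1,  a(6) = 12,  a(7) = 11,  a(8) = 14,  a(9) = 5,  a(10) = 0,  a(11) = 15,  a(12) = 2,  a(13) = 9,  a(14) = 4,  a(15) = 3,  a(16) = 6.
The sequence repeats with period 16.

16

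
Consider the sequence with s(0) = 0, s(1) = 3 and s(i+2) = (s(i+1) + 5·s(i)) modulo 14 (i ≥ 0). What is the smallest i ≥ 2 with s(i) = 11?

We have s(0) = 0, s(1) = 3, s(2) = 3, s(3) = 4, s(4) = 5, s(5) = 11, s(6) = 8, s(7) = 7, s(8) = 5, s(9) = 12, s(10) = 9, s(11) = 13, s(12) = 2, s(13) = 11, s(14) = 7, s(15) = 6, s(16) = 13, s(17) = 1, s(18) = 10, s(19) = 1, s(20) = 9, s(21) = 0, s(22) = 3.
The sequence repeats with period 21.
The value 11 first appears (with i ≥ 2) at s(5).

5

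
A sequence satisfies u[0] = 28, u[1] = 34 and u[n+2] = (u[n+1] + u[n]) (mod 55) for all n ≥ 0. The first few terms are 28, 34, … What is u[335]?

Listing terms: u[0] = 28,  u[1] = 34,  u[2] = 7,  u[3] = 41,  u[4] = 48,  u[5] = 34,  u[6] = 27,  u[7] = 6,  u[8] = 33,  u[9] = 39,  u[10] = 17,  u[11] = 1,  u[12] = 18,  u[13] = 19,  u[14] = 37,  u[15] = 1,  u[16] = 38,  u[17] = 39,  u[18] = 22,  u[19] = 6,  u[20] = 28,  u[21] = 34.
The sequence repeats with period 20.
(335 - 0) mod 20 = 15, so u[335] = u[15] = 1.

1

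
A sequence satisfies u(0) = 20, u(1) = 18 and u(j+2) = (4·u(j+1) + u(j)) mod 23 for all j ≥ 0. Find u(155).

5

u(0) = 20,  u(1) = 18,  u(2) = 0,  u(3) = 18,  u(4) = 3,  u(5) = 7,  u(6) = 8,  u(7) = 16,  u(8) = 3,  u(9) = 5,  u(10) = 0,  u(11) = 5,  u(12) = 20,  u(13) = 16,  u(14) = 15,  u(15) = 7,  u(16) = 20,  u(17) = 18.
Since (u(16), u(17)) = (u(0), u(1)) = (20, 18) (two consecutive terms determine the rest), the sequence is periodic with period 16.
(155 - 0) mod 16 = 11, so u(155) = u(11) = 5.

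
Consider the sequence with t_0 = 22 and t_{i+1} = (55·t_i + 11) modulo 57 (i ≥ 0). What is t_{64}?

24

Computing terms: t_0 = 22, t_1 = 24, t_2 = 20, t_3 = 28, t_4 = 12, t_5 = 44, t_6 = 37, t_7 = 51, t_8 = 23, t_9 = 22.
The sequence repeats with period 9.
So t_{64} = t_{0 + ((64-0) mod 9)} = t_1 = 24.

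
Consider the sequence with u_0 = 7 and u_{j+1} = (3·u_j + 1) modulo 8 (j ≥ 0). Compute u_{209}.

Listing terms: u_0 = 7, u_1 = 6, u_2 = 3, u_3 = 2, u_4 = 7.
Since u_4 = u_0 = 7, the sequence is periodic with period 4.
(209 - 0) mod 4 = 1, so u_{209} = u_1 = 6.

6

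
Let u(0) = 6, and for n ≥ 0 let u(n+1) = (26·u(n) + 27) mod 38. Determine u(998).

We have u(0) = 6,  u(1) = 31,  u(2) = 35,  u(3) = 25,  u(4) = 31.
Since u(4) = u(1) = 31, the sequence is eventually periodic: after a pre-period of length 1 it cycles with period 3.
For n ≥ 1, u(n) depends only on (n - 1) mod 3. (998 - 1) mod 3 = 1, so u(998) = u(2) = 35.

35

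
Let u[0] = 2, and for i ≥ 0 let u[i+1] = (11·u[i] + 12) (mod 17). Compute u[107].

10

u[0] = 2, u[1] = 0, u[2] = 12, u[3] = 8, u[4] = 15, u[5] = 7, u[6] = 4, u[7] = 5, u[8] = 16, u[9] = 1, u[10] = 6, u[11] = 10, u[12] = 3, u[13] = 11, u[14] = 14, u[15] = 13, u[16] = 2.
The sequence repeats with period 16.
(107 - 0) mod 16 = 11, so u[107] = u[11] = 10.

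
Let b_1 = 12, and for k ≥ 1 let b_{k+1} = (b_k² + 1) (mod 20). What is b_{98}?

b_1 = 12; b_2 = 5; b_3 = 6; b_4 = 17; b_5 = 10; b_6 = 1; b_7 = 2; b_8 = 5.
Since b_8 = b_2 = 5, the sequence is eventually periodic: after a pre-period of length 1 it cycles with period 6.
For k ≥ 2, b_k depends only on (k - 2) mod 6. (98 - 2) mod 6 = 0, so b_{98} = b_2 = 5.

5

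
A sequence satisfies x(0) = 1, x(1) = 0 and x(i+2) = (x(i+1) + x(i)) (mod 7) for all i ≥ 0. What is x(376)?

6

We have x(0) = 1, x(1) = 0, x(2) = 1, x(3) = 1, x(4) = 2, x(5) = 3, x(6) = 5, x(7) = 1, x(8) = 6, x(9) = 0, x(10) = 6, x(11) = 6, x(12) = 5, x(13) = 4, x(14) = 2, x(15) = 6, x(16) = 1, x(17) = 0.
Since (x(16), x(17)) = (x(0), x(1)) = (1, 0) (two consecutive terms determine the rest), the sequence is periodic with period 16.
So x(376) = x(0 + ((376-0) mod 16)) = x(8) = 6.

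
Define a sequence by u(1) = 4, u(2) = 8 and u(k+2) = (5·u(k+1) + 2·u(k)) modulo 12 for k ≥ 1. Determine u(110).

8

Computing terms: u(1) = 4, u(2) = 8, u(3) = 0, u(4) = 4, u(5) = 8.
Since (u(4), u(5)) = (u(1), u(2)) = (4, 8) (two consecutive terms determine the rest), the sequence is periodic with period 3.
So u(110) = u(1 + ((110-1) mod 3)) = u(2) = 8.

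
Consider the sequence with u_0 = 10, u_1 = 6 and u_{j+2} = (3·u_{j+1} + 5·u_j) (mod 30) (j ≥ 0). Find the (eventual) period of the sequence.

u_0 = 10, u_1 = 6, u_2 = 8, u_3 = 24, u_4 = 22, u_5 = 6, u_6 = 8.
Since (u_5, u_6) = (u_1, u_2) = (6, 8) (two consecutive terms determine the rest), the sequence is eventually periodic: after a pre-period of length 1 it cycles with period 4.

4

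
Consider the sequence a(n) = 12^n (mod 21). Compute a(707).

We have a(1) = 12,  a(2) = 18,  a(3) = 6,  a(4) = 9,  a(5) = 3,  a(6) = 15,  a(7) = 12.
The sequence repeats with period 6.
So a(707) = a(1 + ((707-1) mod 6)) = a(5) = 3.

3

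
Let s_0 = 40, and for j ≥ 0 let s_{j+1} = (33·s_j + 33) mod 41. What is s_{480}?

40

Listing terms: s_0 = 40, s_1 = 0, s_2 = 33, s_3 = 15, s_4 = 36, s_5 = 32, s_6 = 23, s_7 = 13, s_8 = 11, s_9 = 27, s_{10} = 22, s_{11} = 21, s_{12} = 29, s_{13} = 6, s_{14} = 26, s_{15} = 30, s_{16} = 39, s_{17} = 8, s_{18} = 10, s_{19} = 35, s_{20} = 40.
Since s_{20} = s_0 = 40, the sequence is periodic with period 20.
(480 - 0) mod 20 = 0, so s_{480} = s_0 = 40.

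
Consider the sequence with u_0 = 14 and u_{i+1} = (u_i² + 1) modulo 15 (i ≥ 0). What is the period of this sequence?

3

Computing terms: u_0 = 14,  u_1 = 2,  u_2 = 5,  u_3 = 11,  u_4 = 2.
Since u_4 = u_1 = 2, the sequence is eventually periodic: after a pre-period of length 1 it cycles with period 3.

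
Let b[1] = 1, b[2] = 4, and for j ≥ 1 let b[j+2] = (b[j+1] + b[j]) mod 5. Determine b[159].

Listing terms: b[1] = 1, b[2] = 4, b[3] = 0, b[4] = 4, b[5] = 4, b[6] = 3, b[7] = 2, b[8] = 0, b[9] = 2, b[10] = 2, b[11] = 4, b[12] = 1, b[13] = 0, b[14] = 1, b[15] = 1, b[16] = 2, b[17] = 3, b[18] = 0, b[19] = 3, b[20] = 3, b[21] = 1, b[22] = 4.
The sequence repeats with period 20.
(159 - 1) mod 20 = 18, so b[159] = b[19] = 3.

3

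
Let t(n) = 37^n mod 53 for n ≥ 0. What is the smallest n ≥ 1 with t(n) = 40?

19

t(0) = 1,  t(1) = 37,  t(2) = 44,  t(3) = 38,  t(4) = 28,  t(5) = 29,  t(6) = 13,  t(7) = 4,  t(8) = 42,  t(9) = 17,  t(10) = 46,  t(11) = 6,  t(12) = 10,  t(13) = 52,  t(14) = 16,  t(15) = 9,  t(16) = 15,  t(17) = 25,  t(18) = 24,  t(19) = 40,  t(20) = 49,  t(21) = 11,  t(22) = 36,  t(23) = 7,  t(24) = 47,  t(25) = 43,  t(26) = 1.
Since t(26) = t(0) = 1, the sequence is periodic with period 26.
The value 40 first appears (with n ≥ 1) at t(19).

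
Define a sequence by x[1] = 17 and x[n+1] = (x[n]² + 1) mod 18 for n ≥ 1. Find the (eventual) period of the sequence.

6

x[1] = 17; x[2] = 2; x[3] = 5; x[4] = 8; x[5] = 11; x[6] = 14; x[7] = 17.
The sequence repeats with period 6.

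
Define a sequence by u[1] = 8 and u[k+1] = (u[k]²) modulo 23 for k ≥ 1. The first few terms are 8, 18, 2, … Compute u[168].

12

Computing terms: u[1] = 8, u[2] = 18, u[3] = 2, u[4] = 4, u[5] = 16, u[6] = 3, u[7] = 9, u[8] = 12, u[9] = 6, u[10] = 13, u[11] = 8.
The sequence repeats with period 10.
(168 - 1) mod 10 = 7, so u[168] = u[8] = 12.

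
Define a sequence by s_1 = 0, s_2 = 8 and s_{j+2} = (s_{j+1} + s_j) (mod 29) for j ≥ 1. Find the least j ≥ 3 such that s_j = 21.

We have s_1 = 0, s_2 = 8, s_3 = 8, s_4 = 16, s_5 = 24, s_6 = 11, s_7 = 6, s_8 = 17, s_9 = 23, s_{10} = 11, s_{11} = 5, s_{12} = 16, s_{13} = 21, s_{14} = 8, s_{15} = 0, s_{16} = 8.
The sequence repeats with period 14.
The value 21 first appears (with j ≥ 3) at s_{13}.

13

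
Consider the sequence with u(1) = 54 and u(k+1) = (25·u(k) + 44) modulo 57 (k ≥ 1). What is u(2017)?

Listing terms: u(1) = 54,  u(2) = 26,  u(3) = 10,  u(4) = 9,  u(5) = 41,  u(6) = 43,  u(7) = 36,  u(8) = 32,  u(9) = 46,  u(10) = 54.
Since u(10) = u(1) = 54, the sequence is periodic with period 9.
So u(2017) = u(1 + ((2017-1) mod 9)) = u(1) = 54.

54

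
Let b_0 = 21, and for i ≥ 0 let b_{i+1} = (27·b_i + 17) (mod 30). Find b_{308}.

We have b_0 = 21,  b_1 = 14,  b_2 = 5,  b_3 = 2,  b_4 = 11,  b_5 = 14.
Since b_5 = b_1 = 14, the sequence is eventually periodic: after a pre-period of length 1 it cycles with period 4.
For i ≥ 1, b_i depends only on (i - 1) mod 4. (308 - 1) mod 4 = 3, so b_{308} = b_4 = 11.

11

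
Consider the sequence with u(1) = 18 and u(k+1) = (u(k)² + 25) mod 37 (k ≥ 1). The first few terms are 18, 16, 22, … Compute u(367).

Computing terms: u(1) = 18, u(2) = 16, u(3) = 22, u(4) = 28, u(5) = 32, u(6) = 13, u(7) = 9, u(8) = 32.
Since u(8) = u(5) = 32, the sequence is eventually periodic: after a pre-period of length 4 it cycles with period 3.
For k ≥ 5, u(k) depends only on (k - 5) mod 3. (367 - 5) mod 3 = 2, so u(367) = u(7) = 9.

9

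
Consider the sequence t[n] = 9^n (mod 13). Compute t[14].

Listing terms: t[0] = 1, t[1] = 9, t[2] = 3, t[3] = 1.
Since t[3] = t[0] = 1, the sequence is periodic with period 3.
(14 - 0) mod 3 = 2, so t[14] = t[2] = 3.

3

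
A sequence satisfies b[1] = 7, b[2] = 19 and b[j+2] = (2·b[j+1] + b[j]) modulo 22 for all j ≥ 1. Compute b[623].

Listing terms: b[1] = 7,  b[2] = 19,  b[3] = 1,  b[4] = 21,  b[5] = 21,  b[6] = 19,  b[7] = 15,  b[8] = 5,  b[9] = 3,  b[10] = 11,  b[11] = 3,  b[12] = 17,  b[13] = 15,  b[14] = 3,  b[15] = 21,  b[16] = 1,  b[17] = 1,  b[18] = 3,  b[19] = 7,  b[20] = 17,  b[21] = 19,  b[22] = 11,  b[23] = 19,  b[24] = 5,  b[25] = 7,  b[26] = 19.
Since (b[25], b[26]) = (b[1], b[2]) = (7, 19) (two consecutive terms determine the rest), the sequence is periodic with period 24.
So b[623] = b[1 + ((623-1) mod 24)] = b[23] = 19.

19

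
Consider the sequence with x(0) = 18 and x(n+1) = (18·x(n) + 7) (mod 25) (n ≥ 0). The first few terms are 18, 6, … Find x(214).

15

Computing terms: x(0) = 18; x(1) = 6; x(2) = 15; x(3) = 2; x(4) = 18.
Since x(4) = x(0) = 18, the sequence is periodic with period 4.
So x(214) = x(0 + ((214-0) mod 4)) = x(2) = 15.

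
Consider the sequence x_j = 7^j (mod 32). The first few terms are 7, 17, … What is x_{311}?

Listing terms: x_1 = 7; x_2 = 17; x_3 = 23; x_4 = 1; x_5 = 7.
The sequence repeats with period 4.
(311 - 1) mod 4 = 2, so x_{311} = x_3 = 23.

23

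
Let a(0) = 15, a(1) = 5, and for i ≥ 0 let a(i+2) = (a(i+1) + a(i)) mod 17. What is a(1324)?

14

a(0) = 15,  a(1) = 5,  a(2) = 3,  a(3) = 8,  a(4) = 11,  a(5) = 2,  a(6) = 13,  a(7) = 15,  a(8) = 11,  a(9) = 9,  a(10) = 3,  a(11) = 12,  a(12) = 15,  a(13) = 10,  a(14) = 8,  a(15) = 1,  a(16) = 9,  a(17) = 10,  a(18) = 2,  a(19) = 12,  a(20) = 14,  a(21) = 9,  a(22) = 6,  a(23) = 15,  a(24) = 4,  a(25) = 2,  a(26) = 6,  a(27) = 8,  a(28) = 14,  a(29) = 5,  a(30) = 2,  a(31) = 7,  a(32) = 9,  a(33) = 16,  a(34) = 8,  a(35) = 7,  a(36) = 15,  a(37) = 5.
The sequence repeats with period 36.
(1324 - 0) mod 36 = 28, so a(1324) = a(28) = 14.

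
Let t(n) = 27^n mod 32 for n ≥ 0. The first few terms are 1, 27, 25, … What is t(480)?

Listing terms: t(0) = 1, t(1) = 27, t(2) = 25, t(3) = 3, t(4) = 17, t(5) = 11, t(6) = 9, t(7) = 19, t(8) = 1.
The sequence repeats with period 8.
(480 - 0) mod 8 = 0, so t(480) = t(0) = 1.

1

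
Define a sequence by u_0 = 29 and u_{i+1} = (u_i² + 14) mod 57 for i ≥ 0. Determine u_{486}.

u_0 = 29; u_1 = 0; u_2 = 14; u_3 = 39; u_4 = 53; u_5 = 30; u_6 = 2; u_7 = 18; u_8 = 53.
Since u_8 = u_4 = 53, the sequence is eventually periodic: after a pre-period of length 4 it cycles with period 4.
For i ≥ 4, u_i depends only on (i - 4) mod 4. (486 - 4) mod 4 = 2, so u_{486} = u_6 = 2.

2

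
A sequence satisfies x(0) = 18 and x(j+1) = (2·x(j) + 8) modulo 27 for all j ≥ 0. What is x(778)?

x(0) = 18, x(1) = 17, x(2) = 15, x(3) = 11, x(4) = 3, x(5) = 14, x(6) = 9, x(7) = 26, x(8) = 6, x(9) = 20, x(10) = 21, x(11) = 23, x(12) = 0, x(13) = 8, x(14) = 24, x(15) = 2, x(16) = 12, x(17) = 5, x(18) = 18.
The sequence repeats with period 18.
(778 - 0) mod 18 = 4, so x(778) = x(4) = 3.

3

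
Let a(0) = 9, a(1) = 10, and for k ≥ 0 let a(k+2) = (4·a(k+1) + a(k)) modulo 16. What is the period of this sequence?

Computing terms: a(0) = 9,  a(1) = 10,  a(2) = 1,  a(3) = 14,  a(4) = 9,  a(5) = 2,  a(6) = 1,  a(7) = 6,  a(8) = 9,  a(9) = 10.
The sequence repeats with period 8.

8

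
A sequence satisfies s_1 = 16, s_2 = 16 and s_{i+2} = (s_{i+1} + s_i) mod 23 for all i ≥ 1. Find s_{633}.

Computing terms: s_1 = 16, s_2 = 16, s_3 = 9, s_4 = 2, s_5 = 11, s_6 = 13, s_7 = 1, s_8 = 14, s_9 = 15, s_{10} = 6, s_{11} = 21, s_{12} = 4, s_{13} = 2, s_{14} = 6, s_{15} = 8, s_{16} = 14, s_{17} = 22, s_{18} = 13, s_{19} = 12, s_{20} = 2, s_{21} = 14, s_{22} = 16, s_{23} = 7, s_{24} = 0, s_{25} = 7, s_{26} = 7, s_{27} = 14, s_{28} = 21, s_{29} = 12, s_{30} = 10, s_{31} = 22, s_{32} = 9, s_{33} = 8, s_{34} = 17, s_{35} = 2, s_{36} = 19, s_{37} = 21, s_{38} = 17, s_{39} = 15, s_{40} = 9, s_{41} = 1, s_{42} = 10, s_{43} = 11, s_{44} = 21, s_{45} = 9, s_{46} = 7, s_{47} = 16, s_{48} = 0, s_{49} = 16, s_{50} = 16.
Since (s_{49}, s_{50}) = (s_1, s_2) = (16, 16) (two consecutive terms determine the rest), the sequence is periodic with period 48.
So s_{633} = s_{1 + ((633-1) mod 48)} = s_9 = 15.

15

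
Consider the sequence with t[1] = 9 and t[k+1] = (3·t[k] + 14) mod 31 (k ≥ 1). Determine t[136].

8

We have t[1] = 9, t[2] = 10, t[3] = 13, t[4] = 22, t[5] = 18, t[6] = 6, t[7] = 1, t[8] = 17, t[9] = 3, t[10] = 23, t[11] = 21, t[12] = 15, t[13] = 28, t[14] = 5, t[15] = 29, t[16] = 8, t[17] = 7, t[18] = 4, t[19] = 26, t[20] = 30, t[21] = 11, t[22] = 16, t[23] = 0, t[24] = 14, t[25] = 25, t[26] = 27, t[27] = 2, t[28] = 20, t[29] = 12, t[30] = 19, t[31] = 9.
Since t[31] = t[1] = 9, the sequence is periodic with period 30.
(136 - 1) mod 30 = 15, so t[136] = t[16] = 8.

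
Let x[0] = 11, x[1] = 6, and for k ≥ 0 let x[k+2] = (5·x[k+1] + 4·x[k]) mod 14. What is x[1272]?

10

We have x[0] = 11; x[1] = 6; x[2] = 4; x[3] = 2; x[4] = 12; x[5] = 12; x[6] = 10; x[7] = 0; x[8] = 12; x[9] = 4; x[10] = 12; x[11] = 6; x[12] = 8; x[13] = 8; x[14] = 2; x[15] = 0; x[16] = 8; x[17] = 12; x[18] = 8; x[19] = 4; x[20] = 10; x[21] = 10; x[22] = 6; x[23] = 0; x[24] = 10; x[25] = 8; x[26] = 10; x[27] = 12; x[28] = 2; x[29] = 2; x[30] = 4; x[31] = 0; x[32] = 2; x[33] = 10; x[34] = 2; x[35] = 8; x[36] = 6; x[37] = 6; x[38] = 12; x[39] = 0; x[40] = 6; x[41] = 2; x[42] = 6; x[43] = 10; x[44] = 4; x[45] = 4; x[46] = 8; x[47] = 0; x[48] = 4; x[49] = 6; x[50] = 4.
Since (x[49], x[50]) = (x[1], x[2]) = (6, 4) (two consecutive terms determine the rest), the sequence is eventually periodic: after a pre-period of length 1 it cycles with period 48.
For k ≥ 1, x[k] depends only on (k - 1) mod 48. (1272 - 1) mod 48 = 23, so x[1272] = x[24] = 10.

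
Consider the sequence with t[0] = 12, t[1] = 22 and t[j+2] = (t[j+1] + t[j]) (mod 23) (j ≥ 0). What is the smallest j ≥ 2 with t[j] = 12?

17

Listing terms: t[0] = 12, t[1] = 22, t[2] = 11, t[3] = 10, t[4] = 21, t[5] = 8, t[6] = 6, t[7] = 14, t[8] = 20, t[9] = 11, t[10] = 8, t[11] = 19, t[12] = 4, t[13] = 0, t[14] = 4, t[15] = 4, t[16] = 8, t[17] = 12, t[18] = 20, t[19] = 9, t[20] = 6, t[21] = 15, t[22] = 21, t[23] = 13, t[24] = 11, t[25] = 1, t[26] = 12, t[27] = 13, t[28] = 2, t[29] = 15, t[30] = 17, t[31] = 9, t[32] = 3, t[33] = 12, t[34] = 15, t[35] = 4, t[36] = 19, t[37] = 0, t[38] = 19, t[39] = 19, t[40] = 15, t[41] = 11, t[42] = 3, t[43] = 14, t[44] = 17, t[45] = 8, t[46] = 2, t[47] = 10, t[48] = 12, t[49] = 22.
The sequence repeats with period 48.
The value 12 first appears (with j ≥ 2) at t[17].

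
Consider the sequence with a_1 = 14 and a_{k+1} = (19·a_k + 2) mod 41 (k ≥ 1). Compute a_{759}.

We have a_1 = 14, a_2 = 22, a_3 = 10, a_4 = 28, a_5 = 1, a_6 = 21, a_7 = 32, a_8 = 36, a_9 = 30, a_{10} = 39, a_{11} = 5, a_{12} = 15, a_{13} = 0, a_{14} = 2, a_{15} = 40, a_{16} = 24, a_{17} = 7, a_{18} = 12, a_{19} = 25, a_{20} = 26, a_{21} = 4, a_{22} = 37, a_{23} = 8, a_{24} = 31, a_{25} = 17, a_{26} = 38, a_{27} = 27, a_{28} = 23, a_{29} = 29, a_{30} = 20, a_{31} = 13, a_{32} = 3, a_{33} = 18, a_{34} = 16, a_{35} = 19, a_{36} = 35, a_{37} = 11, a_{38} = 6, a_{39} = 34, a_{40} = 33, a_{41} = 14.
The sequence repeats with period 40.
So a_{759} = a_{1 + ((759-1) mod 40)} = a_{39} = 34.

34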